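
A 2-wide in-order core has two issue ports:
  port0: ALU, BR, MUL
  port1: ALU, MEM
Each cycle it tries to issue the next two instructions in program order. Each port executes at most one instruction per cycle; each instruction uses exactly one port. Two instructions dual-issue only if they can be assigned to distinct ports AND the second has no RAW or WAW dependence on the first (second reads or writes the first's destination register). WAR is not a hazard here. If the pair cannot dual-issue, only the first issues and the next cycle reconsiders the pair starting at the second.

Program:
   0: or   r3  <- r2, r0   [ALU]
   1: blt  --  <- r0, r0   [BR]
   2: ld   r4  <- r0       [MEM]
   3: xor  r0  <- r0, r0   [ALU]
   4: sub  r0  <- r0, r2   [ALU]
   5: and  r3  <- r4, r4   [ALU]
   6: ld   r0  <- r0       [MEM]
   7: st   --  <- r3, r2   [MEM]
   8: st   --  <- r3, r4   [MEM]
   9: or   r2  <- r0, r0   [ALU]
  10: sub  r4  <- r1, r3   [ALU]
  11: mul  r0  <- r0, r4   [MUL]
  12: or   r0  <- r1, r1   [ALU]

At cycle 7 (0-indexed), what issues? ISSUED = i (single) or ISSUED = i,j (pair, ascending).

0. or.ALU;blt.BR @i0+i1  | dual
1. ld.MEM;xor.ALU @i2+i3  | dual
2. sub.ALU;and.ALU @i4+i5  | dual
3. ld.MEM @i6  | no-port MEM/MEM
4. st.MEM @i7  | no-port MEM/MEM
5. st.MEM;or.ALU @i8+i9  | dual
6. sub.ALU @i10  | RAW r4
7. mul.MUL @i11  | WAW r0
8. or.ALU @i12  | tail

ISSUED = 11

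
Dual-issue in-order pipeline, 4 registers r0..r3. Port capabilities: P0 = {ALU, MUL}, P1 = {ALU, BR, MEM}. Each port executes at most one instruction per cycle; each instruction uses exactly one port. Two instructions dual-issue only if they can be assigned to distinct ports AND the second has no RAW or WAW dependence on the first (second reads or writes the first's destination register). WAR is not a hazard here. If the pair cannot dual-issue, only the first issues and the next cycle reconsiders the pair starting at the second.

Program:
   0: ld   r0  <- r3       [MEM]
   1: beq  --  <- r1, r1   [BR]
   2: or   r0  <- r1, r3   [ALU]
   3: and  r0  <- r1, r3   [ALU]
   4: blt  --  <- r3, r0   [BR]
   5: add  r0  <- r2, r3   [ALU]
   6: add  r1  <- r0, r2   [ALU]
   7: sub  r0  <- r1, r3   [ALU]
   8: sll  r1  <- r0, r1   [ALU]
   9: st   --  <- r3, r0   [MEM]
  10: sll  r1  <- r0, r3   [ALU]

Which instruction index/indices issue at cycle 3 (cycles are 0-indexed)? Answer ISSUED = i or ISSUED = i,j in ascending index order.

ISSUED = 4,5

[0] i0  ld  -- no-port MEM/BR
[1] i1+i2  beq or  -- 2-wide
[2] i3  and  -- RAW r0
[3] i4+i5  blt add  -- 2-wide
[4] i6  add  -- RAW r1
[5] i7  sub  -- RAW r0
[6] i8+i9  sll st  -- 2-wide
[7] i10  sll  -- tail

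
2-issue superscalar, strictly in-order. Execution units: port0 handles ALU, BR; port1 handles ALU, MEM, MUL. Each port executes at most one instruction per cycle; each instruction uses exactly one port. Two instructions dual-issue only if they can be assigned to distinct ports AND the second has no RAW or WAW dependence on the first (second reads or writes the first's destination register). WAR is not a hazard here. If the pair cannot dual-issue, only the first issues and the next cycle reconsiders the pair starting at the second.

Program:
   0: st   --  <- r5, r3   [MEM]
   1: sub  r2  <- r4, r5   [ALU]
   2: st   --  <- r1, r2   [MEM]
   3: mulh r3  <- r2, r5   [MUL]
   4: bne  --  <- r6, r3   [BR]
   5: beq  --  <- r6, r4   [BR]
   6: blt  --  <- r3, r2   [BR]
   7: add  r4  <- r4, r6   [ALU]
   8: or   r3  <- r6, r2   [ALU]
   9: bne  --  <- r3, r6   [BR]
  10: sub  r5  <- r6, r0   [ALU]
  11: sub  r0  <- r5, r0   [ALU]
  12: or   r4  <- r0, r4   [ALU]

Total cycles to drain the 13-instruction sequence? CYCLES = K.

t=0 i0&i1:st.MEM;sub.ALU ; dual
t=1 i2:st.MEM ; no-port MEM/MUL
t=2 i3:mulh.MUL ; RAW r3
t=3 i4:bne.BR ; no-port BR/BR
t=4 i5:beq.BR ; no-port BR/BR
t=5 i6&i7:blt.BR;add.ALU ; dual
t=6 i8:or.ALU ; RAW r3
t=7 i9&i10:bne.BR;sub.ALU ; dual
t=8 i11:sub.ALU ; RAW r0
t=9 i12:or.ALU ; tail

CYCLES = 10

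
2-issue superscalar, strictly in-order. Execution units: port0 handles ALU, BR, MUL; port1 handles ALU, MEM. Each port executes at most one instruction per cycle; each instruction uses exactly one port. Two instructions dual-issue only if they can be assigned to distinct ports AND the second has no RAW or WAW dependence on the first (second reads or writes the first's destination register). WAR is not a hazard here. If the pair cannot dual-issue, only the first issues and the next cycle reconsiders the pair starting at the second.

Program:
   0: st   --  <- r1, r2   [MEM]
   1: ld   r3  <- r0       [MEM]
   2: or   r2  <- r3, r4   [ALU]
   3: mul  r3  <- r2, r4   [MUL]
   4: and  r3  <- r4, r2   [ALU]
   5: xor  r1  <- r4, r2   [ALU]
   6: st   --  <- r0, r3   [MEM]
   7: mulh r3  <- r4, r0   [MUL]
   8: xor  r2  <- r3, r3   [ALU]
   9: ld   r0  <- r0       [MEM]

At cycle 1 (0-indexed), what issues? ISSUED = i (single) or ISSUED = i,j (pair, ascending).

ISSUED = 1

[0] i0  st.MEM  -- no-port MEM/MEM
[1] i1  ld.MEM  -- RAW r3
[2] i2  or.ALU  -- RAW r2
[3] i3  mul.MUL  -- WAW r3
[4] i4,i5  and.ALU+xor.ALU  -- pair
[5] i6,i7  st.MEM+mulh.MUL  -- pair
[6] i8,i9  xor.ALU+ld.MEM  -- pair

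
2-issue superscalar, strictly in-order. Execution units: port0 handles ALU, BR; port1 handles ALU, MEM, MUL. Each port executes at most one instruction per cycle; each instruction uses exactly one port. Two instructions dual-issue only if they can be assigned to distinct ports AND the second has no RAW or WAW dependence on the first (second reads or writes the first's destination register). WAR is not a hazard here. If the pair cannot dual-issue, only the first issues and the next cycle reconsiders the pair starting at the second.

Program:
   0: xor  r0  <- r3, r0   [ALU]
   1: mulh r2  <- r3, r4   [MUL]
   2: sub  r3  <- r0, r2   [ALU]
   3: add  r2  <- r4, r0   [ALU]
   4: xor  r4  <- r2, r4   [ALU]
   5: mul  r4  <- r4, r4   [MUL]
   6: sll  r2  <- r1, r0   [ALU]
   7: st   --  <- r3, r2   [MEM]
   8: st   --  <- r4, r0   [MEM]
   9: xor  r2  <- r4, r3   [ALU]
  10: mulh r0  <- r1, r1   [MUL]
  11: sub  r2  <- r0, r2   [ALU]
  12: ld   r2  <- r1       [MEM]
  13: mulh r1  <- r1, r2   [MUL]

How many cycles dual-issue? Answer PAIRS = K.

#0 head=0: xor/mulh i0&i1 pair
#1 head=2: sub/add i2&i3 pair
#2 head=4: xor i4 RAW+WAW r4
#3 head=5: mul/sll i5&i6 pair
#4 head=7: st i7 no-port MEM/MEM
#5 head=8: st/xor i8&i9 pair
#6 head=10: mulh i10 RAW r0
#7 head=11: sub i11 WAW r2
#8 head=12: ld i12 no-port MEM/MUL
#9 head=13: mulh i13 tail

PAIRS = 4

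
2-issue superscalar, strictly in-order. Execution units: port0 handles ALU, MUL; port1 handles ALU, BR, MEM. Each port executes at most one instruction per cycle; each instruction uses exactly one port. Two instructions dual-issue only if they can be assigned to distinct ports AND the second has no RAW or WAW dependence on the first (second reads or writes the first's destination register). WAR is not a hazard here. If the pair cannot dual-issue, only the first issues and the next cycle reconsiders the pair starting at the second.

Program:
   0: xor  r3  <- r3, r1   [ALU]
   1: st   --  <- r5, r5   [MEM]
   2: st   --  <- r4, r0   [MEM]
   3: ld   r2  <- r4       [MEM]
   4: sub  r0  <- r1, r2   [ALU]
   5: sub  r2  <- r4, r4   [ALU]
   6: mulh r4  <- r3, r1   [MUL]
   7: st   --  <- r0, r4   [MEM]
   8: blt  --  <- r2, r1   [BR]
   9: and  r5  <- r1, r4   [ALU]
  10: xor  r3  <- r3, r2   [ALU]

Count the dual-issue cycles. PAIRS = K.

PAIRS = 3

  cy0 -> i0/i1 (xor st) 2-wide
  cy1 -> i2 (st) no-port MEM/MEM
  cy2 -> i3 (ld) RAW r2
  cy3 -> i4/i5 (sub sub) 2-wide
  cy4 -> i6 (mulh) RAW r4
  cy5 -> i7 (st) no-port MEM/BR
  cy6 -> i8/i9 (blt and) 2-wide
  cy7 -> i10 (xor) tail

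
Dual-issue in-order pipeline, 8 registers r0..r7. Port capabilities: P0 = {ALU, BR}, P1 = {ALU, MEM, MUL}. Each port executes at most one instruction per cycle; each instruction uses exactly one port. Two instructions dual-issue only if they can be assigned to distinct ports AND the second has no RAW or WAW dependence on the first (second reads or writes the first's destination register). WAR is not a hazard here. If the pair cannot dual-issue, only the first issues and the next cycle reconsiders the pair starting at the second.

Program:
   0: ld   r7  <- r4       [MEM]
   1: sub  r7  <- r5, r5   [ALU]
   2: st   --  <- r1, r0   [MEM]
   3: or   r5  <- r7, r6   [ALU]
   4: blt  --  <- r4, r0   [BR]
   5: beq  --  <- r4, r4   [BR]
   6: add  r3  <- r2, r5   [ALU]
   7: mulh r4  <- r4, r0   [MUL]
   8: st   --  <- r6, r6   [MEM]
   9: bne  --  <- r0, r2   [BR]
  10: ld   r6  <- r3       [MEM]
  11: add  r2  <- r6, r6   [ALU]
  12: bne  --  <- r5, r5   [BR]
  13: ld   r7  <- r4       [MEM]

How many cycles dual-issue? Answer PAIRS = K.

PAIRS = 5

0. ld.MEM @i0  | WAW r7
1. sub.ALU st.MEM @i1&i2  | pair
2. or.ALU blt.BR @i3&i4  | pair
3. beq.BR add.ALU @i5&i6  | pair
4. mulh.MUL @i7  | no-port MUL/MEM
5. st.MEM bne.BR @i8&i9  | pair
6. ld.MEM @i10  | RAW r6
7. add.ALU bne.BR @i11&i12  | pair
8. ld.MEM @i13  | tail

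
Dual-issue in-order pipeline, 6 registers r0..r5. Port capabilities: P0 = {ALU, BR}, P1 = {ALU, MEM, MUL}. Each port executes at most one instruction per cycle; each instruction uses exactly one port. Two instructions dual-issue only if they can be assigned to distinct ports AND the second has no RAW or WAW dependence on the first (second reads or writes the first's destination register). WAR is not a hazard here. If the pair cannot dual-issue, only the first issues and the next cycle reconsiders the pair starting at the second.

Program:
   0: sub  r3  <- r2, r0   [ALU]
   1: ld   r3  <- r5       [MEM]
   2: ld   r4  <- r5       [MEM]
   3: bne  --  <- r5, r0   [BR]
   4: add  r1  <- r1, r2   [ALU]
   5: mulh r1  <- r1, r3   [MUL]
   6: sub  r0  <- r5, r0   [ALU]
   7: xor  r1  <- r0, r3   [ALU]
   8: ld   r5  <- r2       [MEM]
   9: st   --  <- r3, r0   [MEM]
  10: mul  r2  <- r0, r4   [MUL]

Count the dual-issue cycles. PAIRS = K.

PAIRS = 3

  cy0 -> i0 (sub.ALU) WAW r3
  cy1 -> i1 (ld.MEM) no-port MEM/MEM
  cy2 -> i2+i3 (ld.MEM/bne.BR) dual
  cy3 -> i4 (add.ALU) RAW+WAW r1
  cy4 -> i5+i6 (mulh.MUL/sub.ALU) dual
  cy5 -> i7+i8 (xor.ALU/ld.MEM) dual
  cy6 -> i9 (st.MEM) no-port MEM/MUL
  cy7 -> i10 (mul.MUL) tail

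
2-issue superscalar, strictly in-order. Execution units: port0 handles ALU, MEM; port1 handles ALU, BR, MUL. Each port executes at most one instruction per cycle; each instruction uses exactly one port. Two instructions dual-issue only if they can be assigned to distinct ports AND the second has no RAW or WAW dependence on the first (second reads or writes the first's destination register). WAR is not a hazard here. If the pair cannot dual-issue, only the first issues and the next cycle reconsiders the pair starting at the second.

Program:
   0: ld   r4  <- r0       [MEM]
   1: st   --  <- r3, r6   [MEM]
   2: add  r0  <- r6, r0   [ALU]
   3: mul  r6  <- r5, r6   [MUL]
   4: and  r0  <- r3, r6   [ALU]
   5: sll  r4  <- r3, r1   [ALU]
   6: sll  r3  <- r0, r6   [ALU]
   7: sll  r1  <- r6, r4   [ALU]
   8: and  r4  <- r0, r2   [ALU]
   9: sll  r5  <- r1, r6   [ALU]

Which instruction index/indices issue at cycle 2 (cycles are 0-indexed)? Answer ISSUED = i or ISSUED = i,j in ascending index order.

ISSUED = 3

c0: i0 ld  no-port MEM/MEM
c1: i1+i2 st add  pair
c2: i3 mul  RAW r6
c3: i4+i5 and sll  pair
c4: i6+i7 sll sll  pair
c5: i8+i9 and sll  pair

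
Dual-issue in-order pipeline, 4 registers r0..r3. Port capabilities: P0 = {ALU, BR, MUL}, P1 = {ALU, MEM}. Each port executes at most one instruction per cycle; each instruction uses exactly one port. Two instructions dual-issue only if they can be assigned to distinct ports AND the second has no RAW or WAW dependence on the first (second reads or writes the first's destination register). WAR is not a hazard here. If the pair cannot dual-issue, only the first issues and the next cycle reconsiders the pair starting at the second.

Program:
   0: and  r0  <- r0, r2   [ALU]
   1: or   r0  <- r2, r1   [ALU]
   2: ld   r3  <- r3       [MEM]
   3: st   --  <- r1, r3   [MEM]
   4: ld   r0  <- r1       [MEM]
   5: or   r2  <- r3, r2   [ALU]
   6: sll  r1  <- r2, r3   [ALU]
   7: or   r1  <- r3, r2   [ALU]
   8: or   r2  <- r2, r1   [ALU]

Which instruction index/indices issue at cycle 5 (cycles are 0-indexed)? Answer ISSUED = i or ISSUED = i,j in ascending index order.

ISSUED = 7

#0 head=0: and.ALU i0 WAW r0
#1 head=1: or.ALU ld.MEM i1/i2 pair
#2 head=3: st.MEM i3 no-port MEM/MEM
#3 head=4: ld.MEM or.ALU i4/i5 pair
#4 head=6: sll.ALU i6 WAW r1
#5 head=7: or.ALU i7 RAW r1
#6 head=8: or.ALU i8 tail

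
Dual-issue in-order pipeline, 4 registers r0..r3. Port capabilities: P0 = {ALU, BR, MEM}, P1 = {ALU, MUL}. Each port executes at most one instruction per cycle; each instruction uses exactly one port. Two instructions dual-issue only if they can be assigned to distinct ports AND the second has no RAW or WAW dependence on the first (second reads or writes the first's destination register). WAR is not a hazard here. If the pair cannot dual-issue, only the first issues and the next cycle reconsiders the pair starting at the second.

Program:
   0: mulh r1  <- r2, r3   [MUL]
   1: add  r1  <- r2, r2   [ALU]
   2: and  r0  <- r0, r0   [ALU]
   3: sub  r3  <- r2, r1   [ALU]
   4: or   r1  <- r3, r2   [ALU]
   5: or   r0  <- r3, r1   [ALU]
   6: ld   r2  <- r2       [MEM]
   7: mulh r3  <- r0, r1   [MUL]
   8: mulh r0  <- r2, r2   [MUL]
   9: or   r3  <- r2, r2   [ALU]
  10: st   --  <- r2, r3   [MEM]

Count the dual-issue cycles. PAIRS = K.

[0] i0  mulh.MUL  -- WAW r1
[1] i1+i2  add.ALU;and.ALU  -- dual
[2] i3  sub.ALU  -- RAW r3
[3] i4  or.ALU  -- RAW r1
[4] i5+i6  or.ALU;ld.MEM  -- dual
[5] i7  mulh.MUL  -- no-port MUL/MUL
[6] i8+i9  mulh.MUL;or.ALU  -- dual
[7] i10  st.MEM  -- tail

PAIRS = 3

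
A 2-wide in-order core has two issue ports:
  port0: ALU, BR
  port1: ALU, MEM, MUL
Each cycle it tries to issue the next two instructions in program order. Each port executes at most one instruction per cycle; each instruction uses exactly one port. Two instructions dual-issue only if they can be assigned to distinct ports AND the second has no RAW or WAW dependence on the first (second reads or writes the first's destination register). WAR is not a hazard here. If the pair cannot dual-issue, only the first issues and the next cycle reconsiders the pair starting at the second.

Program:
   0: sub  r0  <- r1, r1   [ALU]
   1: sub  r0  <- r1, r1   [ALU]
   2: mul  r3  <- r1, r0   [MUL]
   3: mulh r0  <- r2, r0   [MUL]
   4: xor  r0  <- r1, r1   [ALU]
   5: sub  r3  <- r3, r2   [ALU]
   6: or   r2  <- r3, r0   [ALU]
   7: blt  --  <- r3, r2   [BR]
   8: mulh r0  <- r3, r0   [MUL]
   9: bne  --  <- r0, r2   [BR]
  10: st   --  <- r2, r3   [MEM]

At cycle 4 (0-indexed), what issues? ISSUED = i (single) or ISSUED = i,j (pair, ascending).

#0 head=0: sub.ALU i0 WAW r0
#1 head=1: sub.ALU i1 RAW r0
#2 head=2: mul.MUL i2 no-port MUL/MUL
#3 head=3: mulh.MUL i3 WAW r0
#4 head=4: xor.ALU/sub.ALU i4/i5 2-wide
#5 head=6: or.ALU i6 RAW r2
#6 head=7: blt.BR/mulh.MUL i7/i8 2-wide
#7 head=9: bne.BR/st.MEM i9/i10 2-wide

ISSUED = 4,5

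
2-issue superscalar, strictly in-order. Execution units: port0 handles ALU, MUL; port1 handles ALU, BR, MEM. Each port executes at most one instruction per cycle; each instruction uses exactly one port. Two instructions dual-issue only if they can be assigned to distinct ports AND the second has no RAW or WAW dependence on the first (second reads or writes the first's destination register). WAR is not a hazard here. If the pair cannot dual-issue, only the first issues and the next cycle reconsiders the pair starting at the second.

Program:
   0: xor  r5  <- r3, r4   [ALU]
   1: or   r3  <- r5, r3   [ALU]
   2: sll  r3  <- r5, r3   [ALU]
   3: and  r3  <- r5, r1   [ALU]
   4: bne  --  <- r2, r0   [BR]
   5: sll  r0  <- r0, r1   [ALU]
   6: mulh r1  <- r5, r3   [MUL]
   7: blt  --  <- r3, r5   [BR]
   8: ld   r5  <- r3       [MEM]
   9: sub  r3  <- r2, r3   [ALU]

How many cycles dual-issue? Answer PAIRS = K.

PAIRS = 3

[0] i0  xor  -- RAW r5
[1] i1  or  -- RAW+WAW r3
[2] i2  sll  -- WAW r3
[3] i3/i4  and+bne  -- 2-wide
[4] i5/i6  sll+mulh  -- 2-wide
[5] i7  blt  -- no-port BR/MEM
[6] i8/i9  ld+sub  -- 2-wide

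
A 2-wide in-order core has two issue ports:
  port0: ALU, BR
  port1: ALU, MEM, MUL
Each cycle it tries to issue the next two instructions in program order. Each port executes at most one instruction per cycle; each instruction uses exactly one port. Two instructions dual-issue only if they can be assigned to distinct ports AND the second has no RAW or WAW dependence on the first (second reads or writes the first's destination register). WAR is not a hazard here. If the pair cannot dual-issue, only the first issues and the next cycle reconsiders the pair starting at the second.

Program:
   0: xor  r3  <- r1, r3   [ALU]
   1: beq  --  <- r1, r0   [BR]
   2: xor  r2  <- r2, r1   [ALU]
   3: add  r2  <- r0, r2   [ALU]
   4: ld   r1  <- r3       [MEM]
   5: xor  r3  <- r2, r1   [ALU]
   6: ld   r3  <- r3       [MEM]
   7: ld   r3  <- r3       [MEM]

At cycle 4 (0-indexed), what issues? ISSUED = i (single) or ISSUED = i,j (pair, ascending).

ISSUED = 6

0. xor.ALU+beq.BR @i0/i1  | pair
1. xor.ALU @i2  | RAW+WAW r2
2. add.ALU+ld.MEM @i3/i4  | pair
3. xor.ALU @i5  | RAW+WAW r3
4. ld.MEM @i6  | no-port MEM/MEM
5. ld.MEM @i7  | tail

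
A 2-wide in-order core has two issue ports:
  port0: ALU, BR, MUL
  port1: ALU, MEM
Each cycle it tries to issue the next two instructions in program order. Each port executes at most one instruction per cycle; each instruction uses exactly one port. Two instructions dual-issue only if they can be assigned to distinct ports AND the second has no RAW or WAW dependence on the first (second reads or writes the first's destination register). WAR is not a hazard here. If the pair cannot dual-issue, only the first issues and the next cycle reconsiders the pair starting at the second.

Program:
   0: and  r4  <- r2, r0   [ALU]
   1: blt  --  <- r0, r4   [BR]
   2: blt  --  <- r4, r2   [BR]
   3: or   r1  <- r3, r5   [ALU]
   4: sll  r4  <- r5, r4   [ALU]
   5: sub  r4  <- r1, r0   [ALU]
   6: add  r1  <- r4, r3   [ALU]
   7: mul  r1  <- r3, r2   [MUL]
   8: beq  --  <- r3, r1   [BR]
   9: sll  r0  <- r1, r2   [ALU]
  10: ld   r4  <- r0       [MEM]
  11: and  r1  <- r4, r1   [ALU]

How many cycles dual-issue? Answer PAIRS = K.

PAIRS = 2

  cy0 -> i0 (and) RAW r4
  cy1 -> i1 (blt) no-port BR/BR
  cy2 -> i2,i3 (blt+or) dual
  cy3 -> i4 (sll) WAW r4
  cy4 -> i5 (sub) RAW r4
  cy5 -> i6 (add) WAW r1
  cy6 -> i7 (mul) no-port MUL/BR
  cy7 -> i8,i9 (beq+sll) dual
  cy8 -> i10 (ld) RAW r4
  cy9 -> i11 (and) tail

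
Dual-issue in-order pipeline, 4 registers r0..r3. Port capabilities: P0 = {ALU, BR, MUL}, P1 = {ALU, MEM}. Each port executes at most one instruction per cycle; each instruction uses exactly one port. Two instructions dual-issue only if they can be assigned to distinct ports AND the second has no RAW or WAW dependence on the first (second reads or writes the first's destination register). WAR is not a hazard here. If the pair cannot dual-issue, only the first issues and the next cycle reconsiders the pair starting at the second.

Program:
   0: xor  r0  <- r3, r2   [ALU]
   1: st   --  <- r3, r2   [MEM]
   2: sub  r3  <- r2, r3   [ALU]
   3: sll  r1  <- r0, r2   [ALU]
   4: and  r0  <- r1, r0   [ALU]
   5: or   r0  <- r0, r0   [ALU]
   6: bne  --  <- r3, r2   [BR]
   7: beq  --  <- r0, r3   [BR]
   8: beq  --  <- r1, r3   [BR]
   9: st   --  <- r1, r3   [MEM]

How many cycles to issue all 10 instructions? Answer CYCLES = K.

CYCLES = 6

  cy0 -> i0,i1 (xor.ALU/st.MEM) pair
  cy1 -> i2,i3 (sub.ALU/sll.ALU) pair
  cy2 -> i4 (and.ALU) RAW+WAW r0
  cy3 -> i5,i6 (or.ALU/bne.BR) pair
  cy4 -> i7 (beq.BR) no-port BR/BR
  cy5 -> i8,i9 (beq.BR/st.MEM) pair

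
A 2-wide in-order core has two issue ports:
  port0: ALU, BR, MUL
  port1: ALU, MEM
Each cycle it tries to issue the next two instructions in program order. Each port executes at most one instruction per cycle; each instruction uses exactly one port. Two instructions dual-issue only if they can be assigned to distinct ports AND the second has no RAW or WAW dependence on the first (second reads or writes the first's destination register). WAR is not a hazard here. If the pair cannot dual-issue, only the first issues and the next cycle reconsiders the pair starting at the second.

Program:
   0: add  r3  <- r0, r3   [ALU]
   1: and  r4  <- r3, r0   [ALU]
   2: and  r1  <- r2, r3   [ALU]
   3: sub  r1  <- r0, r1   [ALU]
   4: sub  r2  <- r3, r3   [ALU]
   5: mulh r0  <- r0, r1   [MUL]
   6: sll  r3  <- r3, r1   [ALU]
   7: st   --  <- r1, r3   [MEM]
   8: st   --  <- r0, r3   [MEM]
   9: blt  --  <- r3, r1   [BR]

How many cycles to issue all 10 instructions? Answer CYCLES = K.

CYCLES = 6

c0: i0 add.ALU  RAW r3
c1: i1+i2 and.ALU+and.ALU  dual
c2: i3+i4 sub.ALU+sub.ALU  dual
c3: i5+i6 mulh.MUL+sll.ALU  dual
c4: i7 st.MEM  no-port MEM/MEM
c5: i8+i9 st.MEM+blt.BR  dual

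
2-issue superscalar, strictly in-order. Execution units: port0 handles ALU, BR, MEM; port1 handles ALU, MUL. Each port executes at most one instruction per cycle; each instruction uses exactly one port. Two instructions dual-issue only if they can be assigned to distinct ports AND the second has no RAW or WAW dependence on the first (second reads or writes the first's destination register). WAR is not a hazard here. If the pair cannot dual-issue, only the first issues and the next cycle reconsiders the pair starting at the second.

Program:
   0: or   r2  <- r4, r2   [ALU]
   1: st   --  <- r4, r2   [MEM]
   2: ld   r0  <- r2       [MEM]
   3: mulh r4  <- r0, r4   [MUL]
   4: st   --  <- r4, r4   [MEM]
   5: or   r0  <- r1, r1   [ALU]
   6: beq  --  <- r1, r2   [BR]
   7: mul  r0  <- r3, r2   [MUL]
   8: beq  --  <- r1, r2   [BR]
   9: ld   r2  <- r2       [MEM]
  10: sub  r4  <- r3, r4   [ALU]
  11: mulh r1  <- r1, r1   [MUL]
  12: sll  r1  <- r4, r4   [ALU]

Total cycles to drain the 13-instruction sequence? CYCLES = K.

CYCLES = 10

[0] i0  or.ALU  -- RAW r2
[1] i1  st.MEM  -- no-port MEM/MEM
[2] i2  ld.MEM  -- RAW r0
[3] i3  mulh.MUL  -- RAW r4
[4] i4+i5  st.MEM+or.ALU  -- 2-wide
[5] i6+i7  beq.BR+mul.MUL  -- 2-wide
[6] i8  beq.BR  -- no-port BR/MEM
[7] i9+i10  ld.MEM+sub.ALU  -- 2-wide
[8] i11  mulh.MUL  -- WAW r1
[9] i12  sll.ALU  -- tail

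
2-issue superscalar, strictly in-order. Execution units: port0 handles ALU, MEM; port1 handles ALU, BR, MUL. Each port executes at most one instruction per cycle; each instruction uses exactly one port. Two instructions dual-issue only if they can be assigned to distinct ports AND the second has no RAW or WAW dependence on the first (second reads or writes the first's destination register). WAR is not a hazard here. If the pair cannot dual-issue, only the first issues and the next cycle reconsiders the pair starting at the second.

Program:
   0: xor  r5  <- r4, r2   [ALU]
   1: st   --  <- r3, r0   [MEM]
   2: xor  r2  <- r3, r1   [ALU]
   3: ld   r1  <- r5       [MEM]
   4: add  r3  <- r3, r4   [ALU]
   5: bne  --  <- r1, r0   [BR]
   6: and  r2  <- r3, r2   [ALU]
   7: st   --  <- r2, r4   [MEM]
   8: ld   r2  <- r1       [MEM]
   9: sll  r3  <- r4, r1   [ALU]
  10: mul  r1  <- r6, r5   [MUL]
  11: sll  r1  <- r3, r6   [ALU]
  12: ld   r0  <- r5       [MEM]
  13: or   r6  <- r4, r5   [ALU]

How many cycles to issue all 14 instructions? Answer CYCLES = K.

0. xor/st @i0&i1  | dual
1. xor/ld @i2&i3  | dual
2. add/bne @i4&i5  | dual
3. and @i6  | RAW r2
4. st @i7  | no-port MEM/MEM
5. ld/sll @i8&i9  | dual
6. mul @i10  | WAW r1
7. sll/ld @i11&i12  | dual
8. or @i13  | tail

CYCLES = 9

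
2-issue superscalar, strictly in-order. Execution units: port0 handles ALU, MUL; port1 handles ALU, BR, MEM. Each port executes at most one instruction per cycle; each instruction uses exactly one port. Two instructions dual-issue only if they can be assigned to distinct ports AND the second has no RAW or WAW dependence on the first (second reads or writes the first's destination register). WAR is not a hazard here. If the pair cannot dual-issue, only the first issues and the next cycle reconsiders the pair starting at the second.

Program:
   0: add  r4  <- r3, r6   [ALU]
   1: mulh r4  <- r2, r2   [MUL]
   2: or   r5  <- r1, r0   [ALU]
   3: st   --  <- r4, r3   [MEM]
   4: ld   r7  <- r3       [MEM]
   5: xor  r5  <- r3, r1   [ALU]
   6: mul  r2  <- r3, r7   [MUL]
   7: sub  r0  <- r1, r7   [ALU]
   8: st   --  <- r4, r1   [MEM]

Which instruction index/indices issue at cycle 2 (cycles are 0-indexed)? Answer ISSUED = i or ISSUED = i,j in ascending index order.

0. add @i0  | WAW r4
1. mulh;or @i1,i2  | pair
2. st @i3  | no-port MEM/MEM
3. ld;xor @i4,i5  | pair
4. mul;sub @i6,i7  | pair
5. st @i8  | tail

ISSUED = 3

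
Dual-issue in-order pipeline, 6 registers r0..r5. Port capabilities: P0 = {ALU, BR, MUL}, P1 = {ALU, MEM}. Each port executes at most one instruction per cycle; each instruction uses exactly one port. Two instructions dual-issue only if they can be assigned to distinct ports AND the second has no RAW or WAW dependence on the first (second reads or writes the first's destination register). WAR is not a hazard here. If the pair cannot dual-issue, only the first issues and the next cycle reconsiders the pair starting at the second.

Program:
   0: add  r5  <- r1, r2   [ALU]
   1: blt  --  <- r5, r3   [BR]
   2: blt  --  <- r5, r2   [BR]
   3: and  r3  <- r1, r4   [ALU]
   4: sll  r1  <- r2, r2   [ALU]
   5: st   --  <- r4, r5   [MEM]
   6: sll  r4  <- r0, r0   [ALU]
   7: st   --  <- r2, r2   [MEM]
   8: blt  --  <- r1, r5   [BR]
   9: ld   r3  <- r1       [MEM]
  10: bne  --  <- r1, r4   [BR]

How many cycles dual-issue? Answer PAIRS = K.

PAIRS = 4

0. add.ALU @i0  | RAW r5
1. blt.BR @i1  | no-port BR/BR
2. blt.BR+and.ALU @i2/i3  | dual
3. sll.ALU+st.MEM @i4/i5  | dual
4. sll.ALU+st.MEM @i6/i7  | dual
5. blt.BR+ld.MEM @i8/i9  | dual
6. bne.BR @i10  | tail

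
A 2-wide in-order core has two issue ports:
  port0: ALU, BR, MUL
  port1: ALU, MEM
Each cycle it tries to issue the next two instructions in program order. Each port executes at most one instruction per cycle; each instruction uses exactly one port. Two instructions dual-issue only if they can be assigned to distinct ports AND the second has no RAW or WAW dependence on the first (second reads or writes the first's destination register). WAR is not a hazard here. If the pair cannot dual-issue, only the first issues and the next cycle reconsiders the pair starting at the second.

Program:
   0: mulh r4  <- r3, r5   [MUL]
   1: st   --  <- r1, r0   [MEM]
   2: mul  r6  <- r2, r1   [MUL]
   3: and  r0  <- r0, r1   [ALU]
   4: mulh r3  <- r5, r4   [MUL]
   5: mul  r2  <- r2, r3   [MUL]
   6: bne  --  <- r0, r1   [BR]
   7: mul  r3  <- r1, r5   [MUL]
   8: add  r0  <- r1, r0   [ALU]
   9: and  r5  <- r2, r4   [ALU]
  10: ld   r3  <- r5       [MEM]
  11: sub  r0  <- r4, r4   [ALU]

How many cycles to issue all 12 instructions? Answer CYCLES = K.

CYCLES = 8

[0] i0,i1  mulh.MUL st.MEM  -- pair
[1] i2,i3  mul.MUL and.ALU  -- pair
[2] i4  mulh.MUL  -- no-port MUL/MUL
[3] i5  mul.MUL  -- no-port MUL/BR
[4] i6  bne.BR  -- no-port BR/MUL
[5] i7,i8  mul.MUL add.ALU  -- pair
[6] i9  and.ALU  -- RAW r5
[7] i10,i11  ld.MEM sub.ALU  -- pair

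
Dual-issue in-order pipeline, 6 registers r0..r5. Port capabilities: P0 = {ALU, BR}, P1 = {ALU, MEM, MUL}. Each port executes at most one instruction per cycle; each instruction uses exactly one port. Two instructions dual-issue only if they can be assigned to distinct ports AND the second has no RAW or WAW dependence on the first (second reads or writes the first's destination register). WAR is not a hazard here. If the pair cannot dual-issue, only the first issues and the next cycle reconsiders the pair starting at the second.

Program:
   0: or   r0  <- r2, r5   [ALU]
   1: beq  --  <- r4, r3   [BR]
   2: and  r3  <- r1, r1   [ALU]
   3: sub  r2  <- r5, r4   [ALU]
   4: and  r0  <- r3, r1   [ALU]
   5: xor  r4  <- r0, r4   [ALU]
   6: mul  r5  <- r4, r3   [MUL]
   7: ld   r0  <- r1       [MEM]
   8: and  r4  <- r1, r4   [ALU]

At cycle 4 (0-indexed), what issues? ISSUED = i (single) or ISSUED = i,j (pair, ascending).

ISSUED = 6

#0 head=0: or;beq i0+i1 dual
#1 head=2: and;sub i2+i3 dual
#2 head=4: and i4 RAW r0
#3 head=5: xor i5 RAW r4
#4 head=6: mul i6 no-port MUL/MEM
#5 head=7: ld;and i7+i8 dual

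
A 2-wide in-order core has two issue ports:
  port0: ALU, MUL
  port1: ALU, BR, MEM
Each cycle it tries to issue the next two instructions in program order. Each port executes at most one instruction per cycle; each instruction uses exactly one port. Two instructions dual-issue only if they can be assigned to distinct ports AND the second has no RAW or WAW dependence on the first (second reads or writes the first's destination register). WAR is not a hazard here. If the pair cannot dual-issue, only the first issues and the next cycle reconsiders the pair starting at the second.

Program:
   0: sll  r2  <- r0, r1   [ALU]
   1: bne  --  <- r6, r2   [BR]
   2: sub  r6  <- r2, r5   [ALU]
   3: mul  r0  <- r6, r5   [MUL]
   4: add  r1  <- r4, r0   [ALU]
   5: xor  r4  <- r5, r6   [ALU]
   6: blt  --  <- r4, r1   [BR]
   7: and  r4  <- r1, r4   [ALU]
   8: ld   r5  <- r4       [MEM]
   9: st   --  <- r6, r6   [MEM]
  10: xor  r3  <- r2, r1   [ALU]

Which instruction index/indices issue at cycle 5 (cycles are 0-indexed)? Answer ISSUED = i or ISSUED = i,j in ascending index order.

ISSUED = 8

0. sll.ALU @i0  | RAW r2
1. bne.BR sub.ALU @i1/i2  | dual
2. mul.MUL @i3  | RAW r0
3. add.ALU xor.ALU @i4/i5  | dual
4. blt.BR and.ALU @i6/i7  | dual
5. ld.MEM @i8  | no-port MEM/MEM
6. st.MEM xor.ALU @i9/i10  | dual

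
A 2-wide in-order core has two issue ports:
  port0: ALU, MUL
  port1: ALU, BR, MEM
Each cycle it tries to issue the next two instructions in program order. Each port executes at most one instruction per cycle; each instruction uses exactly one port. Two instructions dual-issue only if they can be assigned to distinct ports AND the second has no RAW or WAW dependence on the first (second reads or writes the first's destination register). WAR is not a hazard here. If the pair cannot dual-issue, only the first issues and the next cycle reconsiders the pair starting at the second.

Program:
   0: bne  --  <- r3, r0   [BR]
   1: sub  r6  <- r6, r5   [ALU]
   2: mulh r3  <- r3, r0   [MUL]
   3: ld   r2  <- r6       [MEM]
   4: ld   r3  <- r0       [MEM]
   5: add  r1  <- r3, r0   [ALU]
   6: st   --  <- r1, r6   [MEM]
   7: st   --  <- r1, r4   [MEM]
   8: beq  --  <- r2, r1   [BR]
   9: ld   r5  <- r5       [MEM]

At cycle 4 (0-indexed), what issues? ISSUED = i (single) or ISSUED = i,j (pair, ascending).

#0 head=0: bne.BR/sub.ALU i0&i1 2-wide
#1 head=2: mulh.MUL/ld.MEM i2&i3 2-wide
#2 head=4: ld.MEM i4 RAW r3
#3 head=5: add.ALU i5 RAW r1
#4 head=6: st.MEM i6 no-port MEM/MEM
#5 head=7: st.MEM i7 no-port MEM/BR
#6 head=8: beq.BR i8 no-port BR/MEM
#7 head=9: ld.MEM i9 tail

ISSUED = 6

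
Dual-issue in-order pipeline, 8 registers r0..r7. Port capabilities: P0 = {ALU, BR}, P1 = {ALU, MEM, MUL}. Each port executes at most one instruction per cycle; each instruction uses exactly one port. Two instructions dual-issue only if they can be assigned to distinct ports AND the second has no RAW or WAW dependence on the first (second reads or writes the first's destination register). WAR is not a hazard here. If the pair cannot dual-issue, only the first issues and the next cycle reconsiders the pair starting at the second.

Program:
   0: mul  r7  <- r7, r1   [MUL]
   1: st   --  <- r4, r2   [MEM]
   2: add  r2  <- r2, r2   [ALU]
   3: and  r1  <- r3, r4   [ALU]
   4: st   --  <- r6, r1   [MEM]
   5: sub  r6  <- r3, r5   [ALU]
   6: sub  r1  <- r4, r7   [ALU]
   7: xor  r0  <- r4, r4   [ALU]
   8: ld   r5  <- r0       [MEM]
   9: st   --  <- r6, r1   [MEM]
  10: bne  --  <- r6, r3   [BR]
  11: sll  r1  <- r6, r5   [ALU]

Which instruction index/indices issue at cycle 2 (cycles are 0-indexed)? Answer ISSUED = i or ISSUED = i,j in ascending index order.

  cy0 -> i0 (mul) no-port MUL/MEM
  cy1 -> i1+i2 (st;add) pair
  cy2 -> i3 (and) RAW r1
  cy3 -> i4+i5 (st;sub) pair
  cy4 -> i6+i7 (sub;xor) pair
  cy5 -> i8 (ld) no-port MEM/MEM
  cy6 -> i9+i10 (st;bne) pair
  cy7 -> i11 (sll) tail

ISSUED = 3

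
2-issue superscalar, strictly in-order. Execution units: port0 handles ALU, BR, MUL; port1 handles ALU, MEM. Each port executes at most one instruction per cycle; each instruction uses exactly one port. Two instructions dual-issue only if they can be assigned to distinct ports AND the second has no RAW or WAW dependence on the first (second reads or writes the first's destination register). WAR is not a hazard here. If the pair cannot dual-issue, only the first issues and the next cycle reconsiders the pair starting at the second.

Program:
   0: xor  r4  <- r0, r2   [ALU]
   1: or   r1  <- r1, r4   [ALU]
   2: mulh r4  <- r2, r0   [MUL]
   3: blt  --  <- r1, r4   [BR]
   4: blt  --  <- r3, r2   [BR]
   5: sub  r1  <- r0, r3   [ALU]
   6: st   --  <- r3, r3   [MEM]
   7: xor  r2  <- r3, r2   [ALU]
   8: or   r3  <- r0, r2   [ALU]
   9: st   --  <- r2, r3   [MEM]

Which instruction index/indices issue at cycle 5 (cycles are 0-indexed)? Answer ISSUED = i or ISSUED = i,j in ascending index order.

#0 head=0: xor i0 RAW r4
#1 head=1: or;mulh i1+i2 dual
#2 head=3: blt i3 no-port BR/BR
#3 head=4: blt;sub i4+i5 dual
#4 head=6: st;xor i6+i7 dual
#5 head=8: or i8 RAW r3
#6 head=9: st i9 tail

ISSUED = 8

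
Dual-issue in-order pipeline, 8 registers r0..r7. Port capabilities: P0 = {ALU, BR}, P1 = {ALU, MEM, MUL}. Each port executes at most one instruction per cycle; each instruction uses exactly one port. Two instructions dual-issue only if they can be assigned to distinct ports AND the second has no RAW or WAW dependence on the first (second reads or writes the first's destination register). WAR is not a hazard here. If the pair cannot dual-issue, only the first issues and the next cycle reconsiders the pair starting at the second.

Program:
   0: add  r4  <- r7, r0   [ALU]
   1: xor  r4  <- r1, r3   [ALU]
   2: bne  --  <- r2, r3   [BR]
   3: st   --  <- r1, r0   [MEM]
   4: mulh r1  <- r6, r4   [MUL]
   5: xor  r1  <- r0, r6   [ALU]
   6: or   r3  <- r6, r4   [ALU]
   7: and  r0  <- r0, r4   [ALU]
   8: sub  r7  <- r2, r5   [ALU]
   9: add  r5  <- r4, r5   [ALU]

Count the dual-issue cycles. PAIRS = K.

0. add.ALU @i0  | WAW r4
1. xor.ALU+bne.BR @i1&i2  | dual
2. st.MEM @i3  | no-port MEM/MUL
3. mulh.MUL @i4  | WAW r1
4. xor.ALU+or.ALU @i5&i6  | dual
5. and.ALU+sub.ALU @i7&i8  | dual
6. add.ALU @i9  | tail

PAIRS = 3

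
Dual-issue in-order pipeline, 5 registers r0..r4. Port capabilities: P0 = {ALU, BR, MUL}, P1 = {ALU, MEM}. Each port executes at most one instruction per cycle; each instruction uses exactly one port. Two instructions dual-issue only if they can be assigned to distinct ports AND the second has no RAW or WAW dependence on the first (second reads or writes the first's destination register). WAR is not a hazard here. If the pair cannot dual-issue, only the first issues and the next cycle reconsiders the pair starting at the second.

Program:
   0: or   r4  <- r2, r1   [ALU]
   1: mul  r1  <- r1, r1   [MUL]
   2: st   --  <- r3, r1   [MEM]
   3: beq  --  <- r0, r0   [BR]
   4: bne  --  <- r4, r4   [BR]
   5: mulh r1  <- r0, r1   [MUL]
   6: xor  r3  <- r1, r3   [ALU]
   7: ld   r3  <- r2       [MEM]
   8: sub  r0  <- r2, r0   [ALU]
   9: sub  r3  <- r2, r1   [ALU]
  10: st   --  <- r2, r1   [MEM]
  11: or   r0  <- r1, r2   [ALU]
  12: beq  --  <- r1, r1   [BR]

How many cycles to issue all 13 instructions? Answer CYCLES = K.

[0] i0/i1  or.ALU;mul.MUL  -- dual
[1] i2/i3  st.MEM;beq.BR  -- dual
[2] i4  bne.BR  -- no-port BR/MUL
[3] i5  mulh.MUL  -- RAW r1
[4] i6  xor.ALU  -- WAW r3
[5] i7/i8  ld.MEM;sub.ALU  -- dual
[6] i9/i10  sub.ALU;st.MEM  -- dual
[7] i11/i12  or.ALU;beq.BR  -- dual

CYCLES = 8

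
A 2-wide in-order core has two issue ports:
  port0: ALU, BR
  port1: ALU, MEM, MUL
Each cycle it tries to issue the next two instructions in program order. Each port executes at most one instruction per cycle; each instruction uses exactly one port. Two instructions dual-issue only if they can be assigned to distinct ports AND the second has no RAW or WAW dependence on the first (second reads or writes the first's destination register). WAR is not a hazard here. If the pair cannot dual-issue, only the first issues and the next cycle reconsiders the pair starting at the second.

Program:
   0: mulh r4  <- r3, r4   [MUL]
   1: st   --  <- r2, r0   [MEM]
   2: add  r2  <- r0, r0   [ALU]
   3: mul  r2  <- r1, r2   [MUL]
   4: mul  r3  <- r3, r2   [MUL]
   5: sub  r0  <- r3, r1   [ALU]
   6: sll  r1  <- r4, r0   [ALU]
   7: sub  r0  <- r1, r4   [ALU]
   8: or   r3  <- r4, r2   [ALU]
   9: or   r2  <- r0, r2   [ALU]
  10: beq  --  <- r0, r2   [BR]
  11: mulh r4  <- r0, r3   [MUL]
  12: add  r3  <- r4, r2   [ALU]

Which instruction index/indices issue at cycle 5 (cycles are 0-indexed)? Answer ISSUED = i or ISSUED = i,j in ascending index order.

ISSUED = 6

t=0 i0:mulh.MUL ; no-port MUL/MEM
t=1 i1+i2:st.MEM;add.ALU ; pair
t=2 i3:mul.MUL ; no-port MUL/MUL
t=3 i4:mul.MUL ; RAW r3
t=4 i5:sub.ALU ; RAW r0
t=5 i6:sll.ALU ; RAW r1
t=6 i7+i8:sub.ALU;or.ALU ; pair
t=7 i9:or.ALU ; RAW r2
t=8 i10+i11:beq.BR;mulh.MUL ; pair
t=9 i12:add.ALU ; tail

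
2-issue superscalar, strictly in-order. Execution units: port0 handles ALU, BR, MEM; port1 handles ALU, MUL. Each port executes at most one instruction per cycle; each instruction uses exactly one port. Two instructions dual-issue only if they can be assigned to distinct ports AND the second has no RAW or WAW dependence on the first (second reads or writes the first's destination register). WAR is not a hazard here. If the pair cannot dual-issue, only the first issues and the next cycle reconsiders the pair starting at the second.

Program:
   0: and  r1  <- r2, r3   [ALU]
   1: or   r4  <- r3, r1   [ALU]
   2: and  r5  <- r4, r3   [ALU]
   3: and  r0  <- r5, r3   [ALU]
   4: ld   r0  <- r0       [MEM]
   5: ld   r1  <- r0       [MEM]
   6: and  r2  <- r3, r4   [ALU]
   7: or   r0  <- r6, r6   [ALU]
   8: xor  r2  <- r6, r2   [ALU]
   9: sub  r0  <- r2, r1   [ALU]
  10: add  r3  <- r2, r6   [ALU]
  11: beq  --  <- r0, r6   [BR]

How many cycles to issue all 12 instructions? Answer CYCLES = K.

  cy0 -> i0 (and) RAW r1
  cy1 -> i1 (or) RAW r4
  cy2 -> i2 (and) RAW r5
  cy3 -> i3 (and) RAW+WAW r0
  cy4 -> i4 (ld) no-port MEM/MEM
  cy5 -> i5+i6 (ld+and) 2-wide
  cy6 -> i7+i8 (or+xor) 2-wide
  cy7 -> i9+i10 (sub+add) 2-wide
  cy8 -> i11 (beq) tail

CYCLES = 9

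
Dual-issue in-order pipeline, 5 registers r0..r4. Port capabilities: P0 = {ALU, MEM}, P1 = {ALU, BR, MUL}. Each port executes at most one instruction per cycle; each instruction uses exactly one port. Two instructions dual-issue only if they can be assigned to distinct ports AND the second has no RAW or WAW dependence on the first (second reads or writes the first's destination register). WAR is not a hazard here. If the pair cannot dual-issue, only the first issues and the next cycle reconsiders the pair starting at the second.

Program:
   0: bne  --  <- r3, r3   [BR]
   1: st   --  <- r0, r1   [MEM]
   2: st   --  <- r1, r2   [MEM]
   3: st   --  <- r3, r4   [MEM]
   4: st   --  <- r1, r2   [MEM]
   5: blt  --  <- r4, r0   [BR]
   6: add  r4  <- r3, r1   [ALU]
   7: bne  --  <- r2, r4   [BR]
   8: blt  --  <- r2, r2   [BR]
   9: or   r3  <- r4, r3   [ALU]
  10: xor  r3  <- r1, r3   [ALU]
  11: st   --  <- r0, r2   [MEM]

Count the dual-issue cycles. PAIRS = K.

[0] i0&i1  bne.BR/st.MEM  -- pair
[1] i2  st.MEM  -- no-port MEM/MEM
[2] i3  st.MEM  -- no-port MEM/MEM
[3] i4&i5  st.MEM/blt.BR  -- pair
[4] i6  add.ALU  -- RAW r4
[5] i7  bne.BR  -- no-port BR/BR
[6] i8&i9  blt.BR/or.ALU  -- pair
[7] i10&i11  xor.ALU/st.MEM  -- pair

PAIRS = 4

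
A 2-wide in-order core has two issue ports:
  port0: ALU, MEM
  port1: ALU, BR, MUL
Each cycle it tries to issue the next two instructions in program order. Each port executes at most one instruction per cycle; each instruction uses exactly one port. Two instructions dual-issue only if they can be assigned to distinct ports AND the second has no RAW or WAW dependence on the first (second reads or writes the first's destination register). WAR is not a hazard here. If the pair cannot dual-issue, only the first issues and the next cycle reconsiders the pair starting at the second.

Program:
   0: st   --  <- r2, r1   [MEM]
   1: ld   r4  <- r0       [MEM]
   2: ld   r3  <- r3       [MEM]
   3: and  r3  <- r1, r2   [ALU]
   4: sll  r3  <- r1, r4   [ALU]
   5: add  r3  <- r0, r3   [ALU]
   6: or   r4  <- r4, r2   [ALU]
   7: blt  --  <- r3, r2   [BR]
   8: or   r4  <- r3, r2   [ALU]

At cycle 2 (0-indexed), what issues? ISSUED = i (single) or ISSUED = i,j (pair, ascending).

c0: i0 st  no-port MEM/MEM
c1: i1 ld  no-port MEM/MEM
c2: i2 ld  WAW r3
c3: i3 and  WAW r3
c4: i4 sll  RAW+WAW r3
c5: i5,i6 add or  pair
c6: i7,i8 blt or  pair

ISSUED = 2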